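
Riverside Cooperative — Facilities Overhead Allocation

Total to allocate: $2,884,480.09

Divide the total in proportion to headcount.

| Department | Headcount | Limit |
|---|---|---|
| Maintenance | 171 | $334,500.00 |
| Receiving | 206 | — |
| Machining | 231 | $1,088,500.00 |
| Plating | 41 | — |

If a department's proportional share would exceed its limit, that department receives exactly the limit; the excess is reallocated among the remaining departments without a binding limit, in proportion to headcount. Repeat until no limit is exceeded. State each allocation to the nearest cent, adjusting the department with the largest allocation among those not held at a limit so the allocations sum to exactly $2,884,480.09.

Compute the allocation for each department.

Maintenance: $334,500.00; Receiving: $1,218,886.23; Machining: $1,088,500.00; Plating: $242,593.86

Headcount total: 649.
Pro-rata shares before constraints: Maintenance 760,009.3920; Receiving 915,566.8699; Machining 1,026,679.3541; Plating 182,224.4741.
Capped: Maintenance ($334,500.00); remaining pool $2,549,980.09 reallocated over remaining headcount 478.
Capped: Machining ($1,088,500.00); remaining pool $1,461,480.09 reallocated over remaining headcount 247.
Remaining shares: Receiving 1,218,886.2289 → $1,218,886.23; Plating 242,593.8611 → $242,593.86.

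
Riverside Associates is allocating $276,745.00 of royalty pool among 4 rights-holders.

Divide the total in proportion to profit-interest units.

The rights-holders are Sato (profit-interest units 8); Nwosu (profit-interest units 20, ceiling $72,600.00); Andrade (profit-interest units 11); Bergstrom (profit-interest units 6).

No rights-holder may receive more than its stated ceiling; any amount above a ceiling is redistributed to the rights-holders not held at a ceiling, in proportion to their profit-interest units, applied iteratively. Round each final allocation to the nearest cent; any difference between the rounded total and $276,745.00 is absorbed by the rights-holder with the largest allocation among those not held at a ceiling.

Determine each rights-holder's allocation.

Total profit-interest units = 45.
Proportional shares (ignoring caps): Sato 49,199.1111; Nwosu 122,997.7778; Andrade 67,648.7778; Bergstrom 36,899.3333.
Cap binds for Nwosu ($72,600.00); balance $204,145.00 reallocated over remaining profit-interest units 25.
Remaining shares: Sato 65,326.4000 → $65,326.40; Andrade 89,823.8000 → $89,823.80; Bergstrom 48,994.8000 → $48,994.80.

Sato: $65,326.40 · Nwosu: $72,600.00 · Andrade: $89,823.80 · Bergstrom: $48,994.80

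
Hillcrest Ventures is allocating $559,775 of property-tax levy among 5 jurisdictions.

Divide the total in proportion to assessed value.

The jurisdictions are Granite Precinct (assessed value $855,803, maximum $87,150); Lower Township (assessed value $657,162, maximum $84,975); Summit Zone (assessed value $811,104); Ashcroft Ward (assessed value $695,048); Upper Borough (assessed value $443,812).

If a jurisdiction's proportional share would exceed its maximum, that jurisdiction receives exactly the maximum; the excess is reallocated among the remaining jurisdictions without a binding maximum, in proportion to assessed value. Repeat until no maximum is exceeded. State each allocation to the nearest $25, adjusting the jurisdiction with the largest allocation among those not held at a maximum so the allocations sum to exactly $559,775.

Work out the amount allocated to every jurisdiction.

Granite Precinct: $87,150 · Lower Township: $84,975 · Summit Zone: $161,250 · Ashcroft Ward: $138,175 · Upper Borough: $88,225

Combined assessed value = 3,462,929.
Pro-rata shares before constraints: Granite Precinct 138,338.71; Lower Township 106,228.82; Summit Zone 131,113.21; Ashcroft Ward 112,353.01; Upper Borough 71,741.25.
Held at cap: Granite Precinct ($87,150), Lower Township ($84,975); remaining pool $387,650 reallocated over remaining assessed value 1,949,964.
Redistributed shares: Summit Zone 161,246.29 → $161,250; Ashcroft Ward 138,174.53 → $138,175; Upper Borough 88,229.18 → $88,225.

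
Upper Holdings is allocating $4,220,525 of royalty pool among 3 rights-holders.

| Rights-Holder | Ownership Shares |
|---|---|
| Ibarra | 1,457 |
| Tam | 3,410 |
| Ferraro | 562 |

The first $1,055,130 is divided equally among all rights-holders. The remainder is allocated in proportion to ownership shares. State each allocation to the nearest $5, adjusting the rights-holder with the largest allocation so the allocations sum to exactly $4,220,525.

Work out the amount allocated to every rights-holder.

Ibarra: $1,201,220 · Tam: $2,339,920 · Ferraro: $679,385

First tranche $1,055,130 split equally: $351,710 each.
Remainder $3,165,395 by ownership shares (total 5,429): Ibarra 849,508.29 → $849,510; Tam 1,988,210.90 → $1,988,210; Ferraro 327,675.81 → $327,675.
Totals: Ibarra $351,710 + $849,510 = $1,201,220; Tam $351,710 + $1,988,210 = $2,339,920; Ferraro $351,710 + $327,675 = $679,385.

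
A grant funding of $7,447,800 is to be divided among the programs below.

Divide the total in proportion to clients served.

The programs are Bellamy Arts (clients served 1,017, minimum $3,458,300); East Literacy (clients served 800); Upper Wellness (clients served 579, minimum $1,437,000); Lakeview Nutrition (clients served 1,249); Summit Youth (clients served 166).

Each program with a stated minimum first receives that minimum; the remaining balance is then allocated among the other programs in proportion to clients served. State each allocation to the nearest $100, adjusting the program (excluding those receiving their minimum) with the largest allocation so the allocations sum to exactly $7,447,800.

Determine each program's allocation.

Minimums first: Bellamy Arts $3,458,300; Upper Wellness $1,437,000. Residual $2,552,500.
Residual split over remaining clients served 2,215: East Literacy 921,896.16 → $921,900; Lakeview Nutrition 1,439,310.38 → $1,439,300; Summit Youth 191,293.45 → $191,300.

Bellamy Arts: $3,458,300; East Literacy: $921,900; Upper Wellness: $1,437,000; Lakeview Nutrition: $1,439,300; Summit Youth: $191,300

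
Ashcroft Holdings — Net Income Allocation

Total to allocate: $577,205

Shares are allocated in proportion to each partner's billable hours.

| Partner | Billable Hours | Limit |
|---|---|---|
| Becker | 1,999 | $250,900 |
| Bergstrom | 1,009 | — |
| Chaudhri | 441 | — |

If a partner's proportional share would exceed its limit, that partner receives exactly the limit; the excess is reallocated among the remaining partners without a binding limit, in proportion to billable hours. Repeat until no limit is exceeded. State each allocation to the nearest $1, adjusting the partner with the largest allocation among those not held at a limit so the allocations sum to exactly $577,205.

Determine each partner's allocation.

Total billable hours = 3,449.
Unconstrained shares: Becker 334,541.26; Bergstrom 168,860.49; Chaudhri 73,803.25.
Cap binds for Becker ($250,900); remaining pool $326,305 reallocated over remaining billable hours 1,450.
Redistributed shares: Bergstrom 227,063.27 → $227,063; Chaudhri 99,241.73 → $99,242.

Becker: $250,900; Bergstrom: $227,063; Chaudhri: $99,242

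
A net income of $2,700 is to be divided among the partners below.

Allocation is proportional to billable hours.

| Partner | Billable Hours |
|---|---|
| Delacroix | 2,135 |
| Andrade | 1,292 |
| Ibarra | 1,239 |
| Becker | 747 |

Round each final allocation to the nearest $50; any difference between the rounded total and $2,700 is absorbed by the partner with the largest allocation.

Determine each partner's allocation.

Delacroix: $1,100 | Andrade: $650 | Ibarra: $600 | Becker: $350

Sum of billable hours: 5,413.
Pro-rata amounts: Delacroix 2,135/5,413 × $2,700 = 1,064.94; Andrade 1,292/5,413 × $2,700 = 644.45; Ibarra 1,239/5,413 × $2,700 = 618.01; Becker 747/5,413 × $2,700 = 372.60.
At nearest $50: Delacroix $1,050; Andrade $650; Ibarra $600; Becker $350. Sum = $2,650.
Difference $2,700 − $2,650 = +$50 applied to largest allocation (Delacroix): Delacroix becomes $1,100.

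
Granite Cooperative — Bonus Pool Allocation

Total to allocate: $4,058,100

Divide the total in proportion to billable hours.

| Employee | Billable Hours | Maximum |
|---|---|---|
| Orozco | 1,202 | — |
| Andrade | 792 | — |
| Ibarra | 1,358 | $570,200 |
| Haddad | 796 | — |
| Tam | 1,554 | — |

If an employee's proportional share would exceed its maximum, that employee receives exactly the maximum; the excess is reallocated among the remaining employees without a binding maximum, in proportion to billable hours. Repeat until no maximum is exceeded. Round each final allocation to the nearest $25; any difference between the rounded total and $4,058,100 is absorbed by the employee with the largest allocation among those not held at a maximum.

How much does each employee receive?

Combined billable hours = 5,702.
Pro-rata shares before constraints: Orozco 855,460.58; Andrade 563,664.54; Ibarra 966,485.41; Haddad 566,511.33; Tam 1,105,978.15.
Held at cap: Ibarra ($570,200); balance $3,487,900 reallocated over remaining billable hours 4,344.
Shares after redistribution: Orozco 965,114.13 → $965,125; Andrade 635,915.47 → $635,925; Haddad 639,127.16 → $639,125; Tam 1,247,743.23 → $1,247,750.
Rounding difference −$25 applied to Tam → $1,247,725.

Orozco: $965,125; Andrade: $635,925; Ibarra: $570,200; Haddad: $639,125; Tam: $1,247,725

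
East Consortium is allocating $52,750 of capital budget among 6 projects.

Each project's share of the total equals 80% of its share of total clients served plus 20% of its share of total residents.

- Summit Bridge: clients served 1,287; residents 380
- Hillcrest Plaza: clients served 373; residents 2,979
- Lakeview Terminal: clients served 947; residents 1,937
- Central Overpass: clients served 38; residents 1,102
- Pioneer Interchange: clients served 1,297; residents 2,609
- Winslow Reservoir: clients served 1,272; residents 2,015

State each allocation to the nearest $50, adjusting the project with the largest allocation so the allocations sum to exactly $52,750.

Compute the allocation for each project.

Summit Bridge: $10,800 | Hillcrest Plaza: $5,850 | Lakeview Terminal: $9,500 | Central Overpass: $1,350 | Pioneer Interchange: $13,050 | Winslow Reservoir: $12,200

Clients served total 5,214; residents total 11,022.
Blended shares (80% clients served + 20% residents): Summit Bridge 0.2044; Hillcrest Plaza 0.1113; Lakeview Terminal 0.1804; Central Overpass 0.0258; Pioneer Interchange 0.2463; Winslow Reservoir 0.2317.
Raw shares: Summit Bridge 10,780.18; Hillcrest Plaza 5,870.34; Lakeview Terminal 9,518.68; Central Overpass 1,362.37; Pioneer Interchange 12,994.67; Winslow Reservoir 12,223.76.
Rounded to nearest $50: Summit Bridge $10,800; Hillcrest Plaza $5,850; Lakeview Terminal $9,500; Central Overpass $1,350; Pioneer Interchange $13,000; Winslow Reservoir $12,200. Sum = $52,700.
Difference $52,750 − $52,700 = +$50 applied to largest allocation (Pioneer Interchange): Pioneer Interchange becomes $13,050.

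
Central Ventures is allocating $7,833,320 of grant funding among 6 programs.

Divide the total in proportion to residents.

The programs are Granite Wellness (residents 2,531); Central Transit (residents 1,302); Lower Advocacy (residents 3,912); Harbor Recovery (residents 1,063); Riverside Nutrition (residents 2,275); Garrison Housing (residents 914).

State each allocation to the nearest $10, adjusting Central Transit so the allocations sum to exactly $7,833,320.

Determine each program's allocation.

Granite Wellness: $1,652,590 | Central Transit: $850,120 | Lower Advocacy: $2,554,300 | Harbor Recovery: $694,080 | Riverside Nutrition: $1,485,440 | Garrison Housing: $596,790

Combined residents = 11,997.
Pro-rata amounts: Granite Wellness 2,531/11,997 × $7,833,320 = 1,652,590.89; Central Transit 1,302/11,997 × $7,833,320 = 850,127.75; Lower Advocacy 3,912/11,997 × $7,833,320 = 2,554,300.90; Harbor Recovery 1,063/11,997 × $7,833,320 = 694,075.12; Riverside Nutrition 2,275/11,997 × $7,833,320 = 1,485,438.28; Garrison Housing 914/11,997 × $7,833,320 = 596,787.07.
Rounded to nearest $10: Granite Wellness $1,652,590; Central Transit $850,130; Lower Advocacy $2,554,300; Harbor Recovery $694,080; Riverside Nutrition $1,485,440; Garrison Housing $596,790. Sum = $7,833,330.
Difference $7,833,320 − $7,833,330 = −$10 applied to Central Transit: Central Transit becomes $850,120.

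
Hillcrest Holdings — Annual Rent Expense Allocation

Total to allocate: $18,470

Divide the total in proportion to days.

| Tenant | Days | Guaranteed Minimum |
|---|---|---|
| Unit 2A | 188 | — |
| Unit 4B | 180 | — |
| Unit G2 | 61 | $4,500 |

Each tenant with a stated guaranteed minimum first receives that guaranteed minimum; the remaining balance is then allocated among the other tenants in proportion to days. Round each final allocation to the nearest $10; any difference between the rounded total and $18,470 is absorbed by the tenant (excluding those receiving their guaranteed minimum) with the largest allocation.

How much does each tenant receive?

Unit 2A: $7,140; Unit 4B: $6,830; Unit G2: $4,500

Guaranteed amounts: Unit G2 $4,500. Balance $13,970.
Balance split over remaining days 368: Unit 2A 7,136.85 → $7,140; Unit 4B 6,833.15 → $6,830.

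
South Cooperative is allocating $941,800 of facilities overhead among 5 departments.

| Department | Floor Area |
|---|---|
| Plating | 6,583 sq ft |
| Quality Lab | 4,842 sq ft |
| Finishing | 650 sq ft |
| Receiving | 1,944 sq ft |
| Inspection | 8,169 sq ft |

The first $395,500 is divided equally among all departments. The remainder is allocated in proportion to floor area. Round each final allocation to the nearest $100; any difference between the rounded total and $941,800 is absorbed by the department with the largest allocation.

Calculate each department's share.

First tranche $395,500 split equally: $79,100 each.
Remainder $546,300 by floor area (total 22,188): Plating 162,082.79 → $162,100; Quality Lab 119,216.90 → $119,200; Finishing 16,003.92 → $16,000; Receiving 47,864.03 → $47,900; Inspection 201,132.36 → $201,100.
Totals: Plating $79,100 + $162,100 = $241,200; Quality Lab $79,100 + $119,200 = $198,300; Finishing $79,100 + $16,000 = $95,100; Receiving $79,100 + $47,900 = $127,000; Inspection $79,100 + $201,100 = $280,200.

Plating: $241,200 | Quality Lab: $198,300 | Finishing: $95,100 | Receiving: $127,000 | Inspection: $280,200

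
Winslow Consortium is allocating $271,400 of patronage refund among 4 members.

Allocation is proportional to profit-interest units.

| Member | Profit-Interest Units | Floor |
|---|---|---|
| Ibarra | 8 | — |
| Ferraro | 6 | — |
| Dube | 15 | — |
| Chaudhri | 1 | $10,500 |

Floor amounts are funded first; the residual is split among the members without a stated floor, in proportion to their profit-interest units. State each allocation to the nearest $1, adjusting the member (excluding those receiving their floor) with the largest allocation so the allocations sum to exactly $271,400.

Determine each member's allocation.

Fund the minimums — Chaudhri $10,500. Residual $260,900.
Residual split over remaining profit-interest units 29: Ibarra 71,972.41 → $71,972; Ferraro 53,979.31 → $53,979; Dube 134,948.28 → $134,948.
Rounding difference +$1 applied to Dube → $134,949.

Ibarra: $71,972; Ferraro: $53,979; Dube: $134,949; Chaudhri: $10,500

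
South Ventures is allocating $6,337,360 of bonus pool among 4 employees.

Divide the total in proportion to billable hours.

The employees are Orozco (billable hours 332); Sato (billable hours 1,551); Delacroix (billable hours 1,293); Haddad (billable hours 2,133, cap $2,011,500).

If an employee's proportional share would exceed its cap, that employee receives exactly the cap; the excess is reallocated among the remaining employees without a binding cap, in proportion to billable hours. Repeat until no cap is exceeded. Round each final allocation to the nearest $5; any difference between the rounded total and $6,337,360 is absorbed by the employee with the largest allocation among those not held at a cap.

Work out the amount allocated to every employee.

Billable hours total: 5,309.
Unconstrained shares: Orozco 396,308.82; Sato 1,851,430.66; Delacroix 1,543,455.73; Haddad 2,546,164.79.
Cap binds for Haddad ($2,011,500); balance $4,325,860 reallocated over remaining billable hours 3,176.
Shares after redistribution: Orozco 452,199.47 → $452,200; Sato 2,112,534.28 → $2,112,535; Delacroix 1,761,126.25 → $1,761,125.

Orozco: $452,200 · Sato: $2,112,535 · Delacroix: $1,761,125 · Haddad: $2,011,500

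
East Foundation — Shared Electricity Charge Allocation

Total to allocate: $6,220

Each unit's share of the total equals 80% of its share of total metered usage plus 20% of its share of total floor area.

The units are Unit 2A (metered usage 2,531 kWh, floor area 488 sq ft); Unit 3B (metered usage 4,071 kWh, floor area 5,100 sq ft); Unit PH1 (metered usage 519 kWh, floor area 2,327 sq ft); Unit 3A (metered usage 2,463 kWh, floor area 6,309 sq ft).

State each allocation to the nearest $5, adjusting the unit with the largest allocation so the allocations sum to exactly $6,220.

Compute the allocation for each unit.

Metered usage total 9,584; floor area total 14,224.
Composite weights (80% metered usage + 20% floor area): Unit 2A 0.2181; Unit 3B 0.4115; Unit PH1 0.0760; Unit 3A 0.2943.
Proportional shares: Unit 2A 1,356.77; Unit 3B 2,559.69; Unit PH1 472.98; Unit 3A 1,830.56.
After rounding ($5): Unit 2A $1,355; Unit 3B $2,560; Unit PH1 $475; Unit 3A $1,830. Sum = $6,220.
No rounding difference to absorb.

Unit 2A: $1,355 | Unit 3B: $2,560 | Unit PH1: $475 | Unit 3A: $1,830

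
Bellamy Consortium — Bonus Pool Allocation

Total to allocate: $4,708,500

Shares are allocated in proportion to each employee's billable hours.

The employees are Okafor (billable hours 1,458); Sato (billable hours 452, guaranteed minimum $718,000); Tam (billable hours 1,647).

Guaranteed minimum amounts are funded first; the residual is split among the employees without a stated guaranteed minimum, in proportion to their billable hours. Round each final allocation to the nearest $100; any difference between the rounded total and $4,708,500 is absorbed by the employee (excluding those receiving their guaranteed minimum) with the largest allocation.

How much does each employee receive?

Okafor: $1,873,800 | Sato: $718,000 | Tam: $2,116,700

Guaranteed amounts: Sato $718,000. Residual $3,990,500.
Residual split over remaining billable hours 3,105: Okafor 1,873,800.00 → $1,873,800; Tam 2,116,700.00 → $2,116,700.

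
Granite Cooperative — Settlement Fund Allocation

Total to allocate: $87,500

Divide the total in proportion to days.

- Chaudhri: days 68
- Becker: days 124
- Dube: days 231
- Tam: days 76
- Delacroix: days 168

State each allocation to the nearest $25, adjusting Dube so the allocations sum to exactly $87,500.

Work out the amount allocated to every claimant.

Chaudhri: $8,925; Becker: $16,275; Dube: $30,275; Tam: $9,975; Delacroix: $22,050

Sum of days: 667.
Proportional shares: Chaudhri 68/667 × $87,500 = 8,920.54; Becker 124/667 × $87,500 = 16,266.87; Dube 231/667 × $87,500 = 30,303.60; Tam 76/667 × $87,500 = 9,970.01; Delacroix 168/667 × $87,500 = 22,038.98.
After rounding ($25): Chaudhri $8,925; Becker $16,275; Dube $30,300; Tam $9,975; Delacroix $22,050. Sum = $87,525.
Difference $87,500 − $87,525 = −$25 applied to Dube: Dube becomes $30,275.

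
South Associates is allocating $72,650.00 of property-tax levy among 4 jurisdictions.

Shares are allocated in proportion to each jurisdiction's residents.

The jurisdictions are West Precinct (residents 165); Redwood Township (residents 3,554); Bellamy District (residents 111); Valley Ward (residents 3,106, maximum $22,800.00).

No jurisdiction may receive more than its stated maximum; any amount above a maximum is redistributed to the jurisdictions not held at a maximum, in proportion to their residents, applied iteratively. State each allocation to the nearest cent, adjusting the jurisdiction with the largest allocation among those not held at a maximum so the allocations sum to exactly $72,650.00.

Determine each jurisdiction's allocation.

Total residents = 6,936.
Pro-rata shares before constraints: West Precinct 1,728.2656; Redwood Township 37,225.7930; Bellamy District 1,162.6514; Valley Ward 32,533.2901.
Cap binds for Valley Ward ($22,800.00); remaining pool $49,850.00 reallocated over remaining residents 3,830.
Remaining shares: West Precinct 2,147.5849 → $2,147.58; Redwood Township 46,257.6762 → $46,257.68; Bellamy District 1,444.7389 → $1,444.74.

West Precinct: $2,147.58 · Redwood Township: $46,257.68 · Bellamy District: $1,444.74 · Valley Ward: $22,800.00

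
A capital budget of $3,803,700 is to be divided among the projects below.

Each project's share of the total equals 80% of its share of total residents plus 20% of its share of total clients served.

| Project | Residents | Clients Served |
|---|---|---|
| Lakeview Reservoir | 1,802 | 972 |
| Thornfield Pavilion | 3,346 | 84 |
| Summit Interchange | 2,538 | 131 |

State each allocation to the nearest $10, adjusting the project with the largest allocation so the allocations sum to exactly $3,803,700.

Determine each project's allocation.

Residents total 7,686; clients served total 1,187.
Composite weights (80% residents + 20% clients served): Lakeview Reservoir 0.3513; Thornfield Pavilion 0.3624; Summit Interchange 0.2862.
Pro-rata amounts: Lakeview Reservoir 1,336,376.82; Thornfield Pavilion 1,378,548.02; Summit Interchange 1,088,775.16.
Rounded to nearest $10: Lakeview Reservoir $1,336,380; Thornfield Pavilion $1,378,550; Summit Interchange $1,088,780. Sum = $3,803,710.
Difference $3,803,700 − $3,803,710 = −$10 applied to largest allocation (Thornfield Pavilion): Thornfield Pavilion becomes $1,378,540.

Lakeview Reservoir: $1,336,380; Thornfield Pavilion: $1,378,540; Summit Interchange: $1,088,780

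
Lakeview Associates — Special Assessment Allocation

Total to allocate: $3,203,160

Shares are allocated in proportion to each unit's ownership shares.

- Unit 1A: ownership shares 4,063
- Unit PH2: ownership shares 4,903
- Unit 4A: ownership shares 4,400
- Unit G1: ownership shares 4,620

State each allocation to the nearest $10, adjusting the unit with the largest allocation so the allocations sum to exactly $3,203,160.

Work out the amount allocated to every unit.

Ownership shares total: 17,986.
Pro-rata amounts: Unit 1A 4,063/17,986 × $3,203,160 = 723,587.18; Unit PH2 4,903/17,986 × $3,203,160 = 873,184.34; Unit 4A 4,400/17,986 × $3,203,160 = 783,604.14; Unit G1 4,620/17,986 × $3,203,160 = 822,784.34.
At nearest $10: Unit 1A $723,590; Unit PH2 $873,180; Unit 4A $783,600; Unit G1 $822,780. Sum = $3,203,150.
Difference $3,203,160 − $3,203,150 = +$10 applied to largest allocation (Unit PH2): Unit PH2 becomes $873,190.

Unit 1A: $723,590 · Unit PH2: $873,190 · Unit 4A: $783,600 · Unit G1: $822,780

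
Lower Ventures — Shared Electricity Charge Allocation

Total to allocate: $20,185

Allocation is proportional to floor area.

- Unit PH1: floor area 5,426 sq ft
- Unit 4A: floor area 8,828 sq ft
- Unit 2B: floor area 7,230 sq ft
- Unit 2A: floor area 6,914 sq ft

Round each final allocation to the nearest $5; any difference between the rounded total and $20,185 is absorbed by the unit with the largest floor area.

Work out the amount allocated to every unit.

Unit PH1: $3,855 | Unit 4A: $6,275 | Unit 2B: $5,140 | Unit 2A: $4,915

Sum of floor area: 5,426 + 8,828 + 7,230 + 6,914 = 28,398.
Proportional shares: Unit PH1 3,856.74; Unit 4A 6,274.85; Unit 2B 5,139.01; Unit 2A 4,914.40.
Rounded to nearest $5: Unit PH1 $3,855; Unit 4A $6,275; Unit 2B $5,140; Unit 2A $4,915. Sum = $20,185.
Rounded total matches; no reconciliation needed.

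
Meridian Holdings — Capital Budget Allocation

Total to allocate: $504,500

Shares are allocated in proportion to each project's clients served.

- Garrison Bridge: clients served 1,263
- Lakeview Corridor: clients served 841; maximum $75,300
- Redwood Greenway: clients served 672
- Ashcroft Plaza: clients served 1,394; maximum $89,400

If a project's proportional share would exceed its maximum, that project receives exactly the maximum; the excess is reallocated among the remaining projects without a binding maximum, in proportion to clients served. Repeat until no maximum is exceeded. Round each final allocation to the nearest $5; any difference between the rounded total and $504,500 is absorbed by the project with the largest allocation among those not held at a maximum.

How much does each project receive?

Garrison Bridge: $221,790; Lakeview Corridor: $75,300; Redwood Greenway: $118,010; Ashcroft Plaza: $89,400

Combined clients served = 4,170.
Pro-rata shares before constraints: Garrison Bridge 152,801.80; Lakeview Corridor 101,746.88; Redwood Greenway 81,300.72; Ashcroft Plaza 168,650.60.
Capped: Lakeview Corridor ($75,300), Ashcroft Plaza ($89,400); remaining pool $339,800 reallocated over remaining clients served 1,935.
Redistributed shares: Garrison Bridge 221,791.94 → $221,790; Redwood Greenway 118,008.06 → $118,010.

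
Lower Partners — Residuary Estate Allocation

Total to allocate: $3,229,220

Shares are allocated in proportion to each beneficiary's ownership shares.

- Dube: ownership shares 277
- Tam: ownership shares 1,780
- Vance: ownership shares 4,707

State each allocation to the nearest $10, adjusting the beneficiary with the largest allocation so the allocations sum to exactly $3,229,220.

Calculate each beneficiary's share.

Combined ownership shares = 6,764.
Pro-rata amounts: Dube 277/6,764 × $3,229,220 = 132,243.34; Tam 1,780/6,764 × $3,229,220 = 849,794.74; Vance 4,707/6,764 × $3,229,220 = 2,247,181.92.
At nearest $10: Dube $132,240; Tam $849,790; Vance $2,247,180. Sum = $3,229,210.
Difference $3,229,220 − $3,229,210 = +$10 applied to largest allocation (Vance): Vance becomes $2,247,190.

Dube: $132,240 · Tam: $849,790 · Vance: $2,247,190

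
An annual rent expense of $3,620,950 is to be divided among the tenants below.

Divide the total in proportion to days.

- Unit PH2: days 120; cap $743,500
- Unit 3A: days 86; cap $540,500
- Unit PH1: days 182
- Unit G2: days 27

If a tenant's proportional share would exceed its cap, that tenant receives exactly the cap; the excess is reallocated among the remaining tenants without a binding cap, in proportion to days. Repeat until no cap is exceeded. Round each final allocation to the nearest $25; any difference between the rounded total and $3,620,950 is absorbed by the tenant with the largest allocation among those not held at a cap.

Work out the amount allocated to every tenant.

Unit PH2: $743,500; Unit 3A: $540,500; Unit PH1: $2,035,050; Unit G2: $301,900

Combined days = 415.
Pro-rata shares before constraints: Unit PH2 1,047,021.69; Unit 3A 750,365.54; Unit PH1 1,587,982.89; Unit G2 235,579.88.
Capped: Unit PH2 ($743,500), Unit 3A ($540,500); remaining pool $2,336,950 reallocated over remaining days 209.
Shares after redistribution: Unit PH1 2,035,047.37 → $2,035,050; Unit G2 301,902.63 → $301,900.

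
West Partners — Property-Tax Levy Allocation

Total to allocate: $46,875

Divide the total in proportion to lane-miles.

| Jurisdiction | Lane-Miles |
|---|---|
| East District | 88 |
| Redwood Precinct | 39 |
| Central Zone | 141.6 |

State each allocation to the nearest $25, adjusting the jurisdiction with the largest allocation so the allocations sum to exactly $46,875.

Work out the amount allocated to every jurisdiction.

East District: $15,350 · Redwood Precinct: $6,800 · Central Zone: $24,725

Lane-miles total: 268.6.
Unrounded shares: East District 88/268.6 × $46,875 = 15,357.41; Redwood Precinct 39/268.6 × $46,875 = 6,806.12; Central Zone 141.6/268.6 × $46,875 = 24,711.47.
At nearest $25: East District $15,350; Redwood Precinct $6,800; Central Zone $24,700. Sum = $46,850.
Difference $46,875 − $46,850 = +$25 applied to largest allocation (Central Zone): Central Zone becomes $24,725.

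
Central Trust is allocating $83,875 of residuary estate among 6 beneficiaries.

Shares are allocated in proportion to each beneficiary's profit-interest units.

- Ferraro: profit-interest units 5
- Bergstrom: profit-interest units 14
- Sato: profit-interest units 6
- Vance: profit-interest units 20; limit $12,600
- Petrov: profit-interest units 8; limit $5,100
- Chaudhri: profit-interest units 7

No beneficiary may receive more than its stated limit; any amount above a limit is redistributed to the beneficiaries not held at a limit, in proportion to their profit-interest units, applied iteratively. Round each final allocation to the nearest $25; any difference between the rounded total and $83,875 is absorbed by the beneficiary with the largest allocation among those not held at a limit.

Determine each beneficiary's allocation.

Ferraro: $10,350 | Bergstrom: $28,950 | Sato: $12,400 | Vance: $12,600 | Petrov: $5,100 | Chaudhri: $14,475

Profit-interest units total: 60.
Unconstrained shares: Ferraro 6,989.58; Bergstrom 19,570.83; Sato 8,387.50; Vance 27,958.33; Petrov 11,183.33; Chaudhri 9,785.42.
Capped: Vance ($12,600), Petrov ($5,100); balance $66,175 reallocated over remaining profit-interest units 32.
Redistributed shares: Ferraro 10,339.84 → $10,350; Bergstrom 28,951.56 → $28,950; Sato 12,407.81 → $12,400; Chaudhri 14,475.78 → $14,475.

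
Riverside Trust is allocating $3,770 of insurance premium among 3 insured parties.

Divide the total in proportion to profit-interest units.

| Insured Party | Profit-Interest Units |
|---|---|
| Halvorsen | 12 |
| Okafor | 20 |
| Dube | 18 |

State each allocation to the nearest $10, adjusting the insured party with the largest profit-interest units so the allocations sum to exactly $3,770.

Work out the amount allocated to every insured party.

Combined profit-interest units = 12 + 20 + 18 = 50.
Unrounded shares: Halvorsen 904.80; Okafor 1,508.00; Dube 1,357.20.
Rounded to nearest $10: Halvorsen $900; Okafor $1,510; Dube $1,360. Sum = $3,770.
No rounding difference to absorb.

Halvorsen: $900; Okafor: $1,510; Dube: $1,360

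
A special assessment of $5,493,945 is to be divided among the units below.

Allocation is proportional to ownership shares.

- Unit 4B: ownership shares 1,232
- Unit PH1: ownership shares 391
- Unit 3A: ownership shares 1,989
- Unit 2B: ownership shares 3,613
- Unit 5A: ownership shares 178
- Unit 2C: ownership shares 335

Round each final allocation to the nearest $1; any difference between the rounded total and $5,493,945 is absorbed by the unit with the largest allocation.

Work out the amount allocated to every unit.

Unit 4B: $874,714 · Unit PH1: $277,608 · Unit 3A: $1,412,181 · Unit 2B: $2,565,215 · Unit 5A: $126,379 · Unit 2C: $237,848

Ownership shares total: 7,738.
Raw shares: Unit 4B 1,232/7,738 × $5,493,945 = 874,714.43; Unit PH1 391/7,738 × $5,493,945 = 277,608.23; Unit 3A 1,989/7,738 × $5,493,945 = 1,412,181.00; Unit 2B 3,613/7,738 × $5,493,945 = 2,565,213.66; Unit 5A 178/7,738 × $5,493,945 = 126,379.19; Unit 2C 335/7,738 × $5,493,945 = 237,848.48.
After rounding ($1): Unit 4B $874,714; Unit PH1 $277,608; Unit 3A $1,412,181; Unit 2B $2,565,214; Unit 5A $126,379; Unit 2C $237,848. Sum = $5,493,944.
Difference $5,493,945 − $5,493,944 = +$1 applied to largest allocation (Unit 2B): Unit 2B becomes $2,565,215.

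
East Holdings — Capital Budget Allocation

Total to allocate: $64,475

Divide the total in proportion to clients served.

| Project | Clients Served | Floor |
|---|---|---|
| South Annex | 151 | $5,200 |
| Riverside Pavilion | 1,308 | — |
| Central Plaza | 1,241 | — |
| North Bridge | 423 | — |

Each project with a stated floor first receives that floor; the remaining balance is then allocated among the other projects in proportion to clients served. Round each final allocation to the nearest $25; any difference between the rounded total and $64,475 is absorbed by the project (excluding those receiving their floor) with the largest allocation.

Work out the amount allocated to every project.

Minimums first: South Annex $5,200. Residual $59,275.
Residual split over remaining clients served 2,972: Riverside Pavilion 26,087.38 → $26,075; Central Plaza 24,751.10 → $24,750; North Bridge 8,436.52 → $8,425.
Rounding difference +$25 applied to Riverside Pavilion → $26,100.

South Annex: $5,200 | Riverside Pavilion: $26,100 | Central Plaza: $24,750 | North Bridge: $8,425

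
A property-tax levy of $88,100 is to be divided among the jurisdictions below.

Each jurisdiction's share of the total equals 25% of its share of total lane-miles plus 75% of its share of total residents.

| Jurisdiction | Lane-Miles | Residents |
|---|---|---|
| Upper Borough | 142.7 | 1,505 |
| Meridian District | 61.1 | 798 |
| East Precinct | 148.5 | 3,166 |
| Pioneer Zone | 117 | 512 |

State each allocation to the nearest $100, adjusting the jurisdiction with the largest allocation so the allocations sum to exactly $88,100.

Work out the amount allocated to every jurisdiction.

Lane-miles total 469.3; residents total 5,981.
Combined weights (25% lane-miles + 75% residents): Upper Borough 0.2647; Meridian District 0.1326; East Precinct 0.4761; Pioneer Zone 0.1265.
Proportional shares: Upper Borough 23,323.60; Meridian District 11,683.41; East Precinct 41,945.68; Pioneer Zone 11,147.31.
At nearest $100: Upper Borough $23,300; Meridian District $11,700; East Precinct $41,900; Pioneer Zone $11,100. Sum = $88,000.
Difference $88,100 − $88,000 = +$100 applied to largest allocation (East Precinct): East Precinct becomes $42,000.

Upper Borough: $23,300; Meridian District: $11,700; East Precinct: $42,000; Pioneer Zone: $11,100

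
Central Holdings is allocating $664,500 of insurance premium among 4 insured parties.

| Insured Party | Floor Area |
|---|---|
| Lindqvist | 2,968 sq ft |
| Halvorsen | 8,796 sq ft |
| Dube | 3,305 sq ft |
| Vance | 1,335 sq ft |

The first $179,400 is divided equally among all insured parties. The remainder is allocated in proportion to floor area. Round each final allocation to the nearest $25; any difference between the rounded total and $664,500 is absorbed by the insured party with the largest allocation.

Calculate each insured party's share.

Lindqvist: $132,625 | Halvorsen: $304,975 | Dube: $142,575 | Vance: $84,325

$179,400 shared equally gives $44,850 per insured party.
Remainder $485,100 by floor area (total 16,404): Lindqvist 87,769.86 → $87,775; Halvorsen 260,115.80 → $260,125; Dube 97,735.64 → $97,725; Vance 39,478.69 → $39,475.
Totals: Lindqvist $44,850 + $87,775 = $132,625; Halvorsen $44,850 + $260,125 = $304,975; Dube $44,850 + $97,725 = $142,575; Vance $44,850 + $39,475 = $84,325.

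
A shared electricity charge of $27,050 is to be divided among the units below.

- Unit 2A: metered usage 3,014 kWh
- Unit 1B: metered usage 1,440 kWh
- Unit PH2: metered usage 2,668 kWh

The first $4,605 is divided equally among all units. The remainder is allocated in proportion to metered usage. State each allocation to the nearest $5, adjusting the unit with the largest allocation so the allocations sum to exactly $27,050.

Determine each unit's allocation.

$4,605 shared equally gives $1,535 per unit.
Remainder $22,445 by metered usage (total 7,122): Unit 2A 9,498.63 → $9,500; Unit 1B 4,538.16 → $4,540; Unit PH2 8,408.21 → $8,410.
Rounding difference −$5 on remainder applied to Unit 2A.
Totals: Unit 2A $1,535 + $9,495 = $11,030; Unit 1B $1,535 + $4,540 = $6,075; Unit PH2 $1,535 + $8,410 = $9,945.

Unit 2A: $11,030; Unit 1B: $6,075; Unit PH2: $9,945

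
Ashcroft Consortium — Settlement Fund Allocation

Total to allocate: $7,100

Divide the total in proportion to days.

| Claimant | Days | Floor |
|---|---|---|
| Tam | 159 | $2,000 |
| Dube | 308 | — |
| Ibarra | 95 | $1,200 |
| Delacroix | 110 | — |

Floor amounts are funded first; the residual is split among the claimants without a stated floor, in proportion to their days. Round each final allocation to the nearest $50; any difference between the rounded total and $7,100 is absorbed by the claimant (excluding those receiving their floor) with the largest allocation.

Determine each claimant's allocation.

Tam: $2,000 | Dube: $2,850 | Ibarra: $1,200 | Delacroix: $1,050

Guaranteed amounts: Tam $2,000; Ibarra $1,200. Balance $3,900.
Balance split over remaining days 418: Dube 2,873.68 → $2,850; Delacroix 1,026.32 → $1,050.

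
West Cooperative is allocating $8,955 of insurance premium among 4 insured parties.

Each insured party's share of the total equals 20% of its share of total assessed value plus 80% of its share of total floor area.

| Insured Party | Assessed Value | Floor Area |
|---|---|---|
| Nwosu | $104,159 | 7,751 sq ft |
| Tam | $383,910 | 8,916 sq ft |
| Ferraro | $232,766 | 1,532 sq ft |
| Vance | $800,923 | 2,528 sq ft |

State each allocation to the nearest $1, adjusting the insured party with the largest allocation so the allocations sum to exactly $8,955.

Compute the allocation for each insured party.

Nwosu: $2,802 · Tam: $3,534 · Ferraro: $803 · Vance: $1,816

Totals — assessed value 1,521,758, floor area 20,727.
Composite weights (20% assessed value + 80% floor area): Nwosu 0.3129; Tam 0.3946; Ferraro 0.0897; Vance 0.2028.
Proportional shares: Nwosu 2,801.61; Tam 3,533.53; Ferraro 803.46; Vance 1,816.40.
Rounded to nearest $1: Nwosu $2,802; Tam $3,534; Ferraro $803; Vance $1,816. Sum = $8,955.
Rounded total matches; no reconciliation needed.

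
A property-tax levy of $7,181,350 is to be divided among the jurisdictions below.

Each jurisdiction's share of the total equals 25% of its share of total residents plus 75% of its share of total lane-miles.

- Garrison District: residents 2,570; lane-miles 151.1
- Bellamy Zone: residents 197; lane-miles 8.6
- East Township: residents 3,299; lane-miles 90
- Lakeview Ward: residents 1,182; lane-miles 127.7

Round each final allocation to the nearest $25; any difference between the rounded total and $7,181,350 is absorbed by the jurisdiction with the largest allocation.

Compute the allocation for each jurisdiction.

Residents total 7,248; lane-miles total 377.4.
Composite weights (25% residents + 75% lane-miles): Garrison District 0.3889; Bellamy Zone 0.0239; East Township 0.2926; Lakeview Ward 0.2945.
Unrounded shares: Garrison District 2,792,994.79; Bellamy Zone 171,530.84; East Township 2,101,588.59; Lakeview Ward 2,115,235.78.
After rounding ($25): Garrison District $2,793,000; Bellamy Zone $171,525; East Township $2,101,600; Lakeview Ward $2,115,225. Sum = $7,181,350.
Sum already equals the total — no adjustment.

Garrison District: $2,793,000 | Bellamy Zone: $171,525 | East Township: $2,101,600 | Lakeview Ward: $2,115,225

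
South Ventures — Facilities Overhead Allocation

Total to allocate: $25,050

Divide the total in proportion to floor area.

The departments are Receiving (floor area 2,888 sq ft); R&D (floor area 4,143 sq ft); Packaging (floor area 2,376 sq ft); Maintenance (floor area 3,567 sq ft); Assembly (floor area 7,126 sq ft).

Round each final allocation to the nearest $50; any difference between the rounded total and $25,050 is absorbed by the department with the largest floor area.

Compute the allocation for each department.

Total floor area = 2,888 + 4,143 + 2,376 + 3,567 + 7,126 = 20,100.
Unrounded shares: Receiving 3,599.22; R&D 5,163.29; Packaging 2,961.13; Maintenance 4,445.44; Assembly 8,880.91.
At nearest $50: Receiving $3,600; R&D $5,150; Packaging $2,950; Maintenance $4,450; Assembly $8,900. Sum = $25,050.
No rounding difference to absorb.

Receiving: $3,600 · R&D: $5,150 · Packaging: $2,950 · Maintenance: $4,450 · Assembly: $8,900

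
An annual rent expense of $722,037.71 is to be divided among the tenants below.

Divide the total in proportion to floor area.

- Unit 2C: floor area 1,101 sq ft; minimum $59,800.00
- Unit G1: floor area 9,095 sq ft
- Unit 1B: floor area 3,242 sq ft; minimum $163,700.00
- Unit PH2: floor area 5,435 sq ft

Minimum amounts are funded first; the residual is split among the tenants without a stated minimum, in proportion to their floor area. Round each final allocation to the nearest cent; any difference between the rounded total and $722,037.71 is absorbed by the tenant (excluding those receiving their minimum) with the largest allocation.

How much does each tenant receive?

Fund the minimums — Unit 2C $59,800.00; Unit 1B $163,700.00. Residual $498,537.71.
Residual split over remaining floor area 14,530: Unit G1 312,057.8439 → $312,057.84; Unit PH2 186,479.8661 → $186,479.87.

Unit 2C: $59,800.00; Unit G1: $312,057.84; Unit 1B: $163,700.00; Unit PH2: $186,479.87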